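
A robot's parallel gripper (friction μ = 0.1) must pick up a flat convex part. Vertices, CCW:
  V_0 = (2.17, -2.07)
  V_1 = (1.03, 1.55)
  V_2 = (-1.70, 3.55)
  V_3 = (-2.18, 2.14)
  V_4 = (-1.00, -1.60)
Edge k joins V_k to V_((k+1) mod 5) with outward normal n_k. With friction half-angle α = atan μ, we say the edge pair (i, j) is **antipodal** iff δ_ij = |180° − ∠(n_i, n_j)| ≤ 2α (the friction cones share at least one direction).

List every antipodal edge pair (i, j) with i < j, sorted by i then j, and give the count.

count = 1; pairs: (0,3)

α = atan 0.1 = 5.71°;  2α = 11.42°
n_0 = (+0.9538, +0.3004)
n_1 = (+0.5910, +0.8067)
n_2 = (-0.9466, +0.3223)
n_3 = (-0.9537, -0.3009)
n_4 = (-0.1467, -0.9892)
  (0,1): δ = 143.71°  ·
  (0,2): δ = 36.28°  ·
  (0,3): δ = 0.03°  ✓
  (0,4): δ = 64.09°  ·
  (1,2): δ = 72.57°  ·
  (1,3): δ = 36.26°  ·
  (1,4): δ = 27.79°  ·
  (2,3): δ = 143.69°  ·
  (2,4): δ = 79.63°  ·
  (3,4): δ = 115.94°  ·
antipodal pairs: 1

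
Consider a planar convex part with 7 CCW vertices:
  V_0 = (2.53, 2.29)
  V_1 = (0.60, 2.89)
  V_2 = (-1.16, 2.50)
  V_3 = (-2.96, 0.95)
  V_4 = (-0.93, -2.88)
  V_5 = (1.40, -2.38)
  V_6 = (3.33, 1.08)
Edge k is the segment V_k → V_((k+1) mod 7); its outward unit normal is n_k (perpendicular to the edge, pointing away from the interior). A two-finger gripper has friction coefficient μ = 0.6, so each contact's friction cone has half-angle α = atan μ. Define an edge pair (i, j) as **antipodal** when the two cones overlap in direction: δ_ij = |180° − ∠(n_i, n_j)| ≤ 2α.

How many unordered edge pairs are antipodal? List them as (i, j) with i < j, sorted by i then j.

count = 8; pairs: (0,3), (0,4), (1,4), (1,5), (2,4), (2,5), (3,5), (3,6)

α = atan 0.6 = 30.96°;  2α = 61.93°
n_0 = (+0.2969, +0.9549)
n_1 = (-0.2163, +0.9763)
n_2 = (-0.6525, +0.7578)
n_3 = (-0.8836, -0.4683)
n_4 = (+0.2098, -0.9777)
n_5 = (+0.8733, -0.4871)
n_6 = (+0.8342, +0.5515)
  (0,1): δ = 150.24°  ·
  (0,2): δ = 122.00°  ·
  (0,3): δ = 44.81°  ✓
  (0,4): δ = 29.38°  ✓
  (0,5): δ = 78.12°  ·
  (0,6): δ = 140.74°  ·
  (1,2): δ = 151.76°  ·
  (1,3): δ = 74.57°  ·
  (1,4): δ = 0.38°  ✓
  (1,5): δ = 48.35°  ✓
  (1,6): δ = 110.98°  ·
  (2,3): δ = 102.81°  ·
  (2,4): δ = 28.62°  ✓
  (2,5): δ = 20.11°  ✓
  (2,6): δ = 82.74°  ·
  (3,4): δ = 105.81°  ·
  (3,5): δ = 57.08°  ✓
  (3,6): δ = 5.55°  ✓
  (4,5): δ = 131.26°  ·
  (4,6): δ = 68.64°  ·
  (5,6): δ = 117.38°  ·
antipodal pairs: 8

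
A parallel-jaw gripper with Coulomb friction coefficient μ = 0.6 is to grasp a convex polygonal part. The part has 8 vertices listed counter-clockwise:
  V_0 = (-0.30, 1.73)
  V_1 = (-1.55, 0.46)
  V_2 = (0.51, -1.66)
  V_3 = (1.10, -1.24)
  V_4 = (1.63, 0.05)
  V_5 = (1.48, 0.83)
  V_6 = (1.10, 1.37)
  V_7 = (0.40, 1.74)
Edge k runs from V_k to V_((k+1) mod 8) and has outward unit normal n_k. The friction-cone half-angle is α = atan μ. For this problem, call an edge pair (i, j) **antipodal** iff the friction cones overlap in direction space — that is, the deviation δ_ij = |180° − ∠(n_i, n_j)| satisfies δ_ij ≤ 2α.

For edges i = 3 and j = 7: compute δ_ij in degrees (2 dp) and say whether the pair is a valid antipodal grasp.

α = atan 0.6 = 30.96°;  2α = 61.93°
edge 3: e_3 = (+0.53, +1.29);  n_3 = (+0.9250, -0.3800)
edge 7: e_7 = (-0.70, -0.01);  n_7 = (-0.0143, +0.9999)
∠(n_3, n_7) = 113.15°
δ = |180° − 113.15°| = 66.85°
66.85° > 2α = 61.93°  →  invalid

δ = 66.85°, invalid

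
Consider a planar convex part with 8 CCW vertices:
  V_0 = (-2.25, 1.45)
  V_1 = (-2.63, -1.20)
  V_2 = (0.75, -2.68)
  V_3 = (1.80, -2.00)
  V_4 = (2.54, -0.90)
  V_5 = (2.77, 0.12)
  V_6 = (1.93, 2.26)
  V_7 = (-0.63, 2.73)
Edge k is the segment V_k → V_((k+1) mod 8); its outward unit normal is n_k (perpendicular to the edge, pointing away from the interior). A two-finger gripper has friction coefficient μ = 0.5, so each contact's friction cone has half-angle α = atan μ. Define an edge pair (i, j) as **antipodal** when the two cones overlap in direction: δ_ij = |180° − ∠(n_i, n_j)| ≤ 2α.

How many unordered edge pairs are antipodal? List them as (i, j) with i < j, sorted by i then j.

count = 10; pairs: (0,2), (0,3), (0,4), (0,5), (1,5), (1,6), (2,6), (2,7), (3,7), (4,7)

α = atan 0.5 = 26.57°;  2α = 53.13°
n_0 = (-0.9899, +0.1419)
n_1 = (-0.4011, -0.9160)
n_2 = (+0.5436, -0.8394)
n_3 = (+0.8297, -0.5582)
n_4 = (+0.9755, -0.2200)
n_5 = (+0.9309, +0.3654)
n_6 = (+0.1806, +0.9836)
n_7 = (-0.6200, +0.7846)
  (0,1): δ = 105.49°  ·
  (0,2): δ = 48.91°  ✓
  (0,3): δ = 25.77°  ✓
  (0,4): δ = 4.55°  ✓
  (0,5): δ = 29.59°  ✓
  (0,6): δ = 87.76°  ·
  (0,7): δ = 136.47°  ·
  (1,2): δ = 123.42°  ·
  (1,3): δ = 100.28°  ·
  (1,4): δ = 79.06°  ·
  (1,5): δ = 44.92°  ✓
  (1,6): δ = 13.24°  ✓
  (1,7): δ = 61.96°  ·
  (2,3): δ = 156.86°  ·
  (2,4): δ = 135.63°  ·
  (2,5): δ = 101.50°  ·
  (2,6): δ = 43.33°  ✓
  (2,7): δ = 5.39°  ✓
  (3,4): δ = 158.78°  ·
  (3,5): δ = 124.64°  ·
  (3,6): δ = 66.47°  ·
  (3,7): δ = 17.76°  ✓
  (4,5): δ = 145.86°  ·
  (4,6): δ = 87.70°  ·
  (4,7): δ = 38.98°  ✓
  (5,6): δ = 121.83°  ·
  (5,7): δ = 73.12°  ·
  (6,7): δ = 131.28°  ·
antipodal pairs: 10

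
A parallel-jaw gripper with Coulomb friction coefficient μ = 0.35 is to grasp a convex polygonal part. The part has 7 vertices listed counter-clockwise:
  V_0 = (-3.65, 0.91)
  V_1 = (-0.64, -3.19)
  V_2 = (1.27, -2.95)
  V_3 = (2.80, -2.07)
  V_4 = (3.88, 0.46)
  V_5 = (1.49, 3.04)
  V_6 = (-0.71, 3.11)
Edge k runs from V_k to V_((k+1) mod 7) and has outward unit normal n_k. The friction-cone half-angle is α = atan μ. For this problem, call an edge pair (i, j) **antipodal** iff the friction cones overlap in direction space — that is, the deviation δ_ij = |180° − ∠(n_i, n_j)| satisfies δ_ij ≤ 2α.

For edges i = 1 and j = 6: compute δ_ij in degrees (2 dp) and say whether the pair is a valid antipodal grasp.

α = atan 0.35 = 19.29°;  2α = 38.58°
edge 1: e_1 = (+1.91, +0.24);  n_1 = (+0.1247, -0.9922)
edge 6: e_6 = (-2.94, -2.20);  n_6 = (-0.5991, +0.8007)
∠(n_1, n_6) = 150.35°
δ = |180° − 150.35°| = 29.65°
29.65° ≤ 2α = 38.58°  →  valid

δ = 29.65°, valid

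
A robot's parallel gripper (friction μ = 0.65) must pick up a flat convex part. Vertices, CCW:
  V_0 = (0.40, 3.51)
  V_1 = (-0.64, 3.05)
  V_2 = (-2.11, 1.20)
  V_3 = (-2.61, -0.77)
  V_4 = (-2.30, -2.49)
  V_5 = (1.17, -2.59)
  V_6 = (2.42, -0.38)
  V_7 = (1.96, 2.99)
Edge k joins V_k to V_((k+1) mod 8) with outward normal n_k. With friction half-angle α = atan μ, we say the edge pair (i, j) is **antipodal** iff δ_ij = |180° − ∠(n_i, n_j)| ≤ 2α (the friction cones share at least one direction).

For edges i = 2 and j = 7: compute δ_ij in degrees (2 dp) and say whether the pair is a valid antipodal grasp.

α = atan 0.65 = 33.02°;  2α = 66.05°
edge 2: e_2 = (-0.50, -1.97);  n_2 = (-0.9693, +0.2460)
edge 7: e_7 = (-1.56, +0.52);  n_7 = (+0.3162, +0.9487)
∠(n_2, n_7) = 94.19°
δ = |180° − 94.19°| = 85.81°
85.81° > 2α = 66.05°  →  invalid

δ = 85.81°, invalid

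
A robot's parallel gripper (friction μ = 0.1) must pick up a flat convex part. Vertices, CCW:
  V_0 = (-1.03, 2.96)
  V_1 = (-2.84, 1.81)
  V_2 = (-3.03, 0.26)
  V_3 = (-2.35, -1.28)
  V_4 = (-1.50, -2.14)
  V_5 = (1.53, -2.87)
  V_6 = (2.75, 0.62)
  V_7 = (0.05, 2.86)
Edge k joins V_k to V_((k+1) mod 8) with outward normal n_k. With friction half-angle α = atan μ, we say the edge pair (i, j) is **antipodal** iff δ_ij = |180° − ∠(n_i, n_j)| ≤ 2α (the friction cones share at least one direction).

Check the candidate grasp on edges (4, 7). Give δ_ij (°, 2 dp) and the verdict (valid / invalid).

α = atan 0.1 = 5.71°;  2α = 11.42°
edge 4: e_4 = (+3.03, -0.73);  n_4 = (-0.2342, -0.9722)
edge 7: e_7 = (-1.08, +0.10);  n_7 = (+0.0922, +0.9957)
∠(n_4, n_7) = 171.74°
δ = |180° − 171.74°| = 8.26°
8.26° ≤ 2α = 11.42°  →  valid

δ = 8.26°, valid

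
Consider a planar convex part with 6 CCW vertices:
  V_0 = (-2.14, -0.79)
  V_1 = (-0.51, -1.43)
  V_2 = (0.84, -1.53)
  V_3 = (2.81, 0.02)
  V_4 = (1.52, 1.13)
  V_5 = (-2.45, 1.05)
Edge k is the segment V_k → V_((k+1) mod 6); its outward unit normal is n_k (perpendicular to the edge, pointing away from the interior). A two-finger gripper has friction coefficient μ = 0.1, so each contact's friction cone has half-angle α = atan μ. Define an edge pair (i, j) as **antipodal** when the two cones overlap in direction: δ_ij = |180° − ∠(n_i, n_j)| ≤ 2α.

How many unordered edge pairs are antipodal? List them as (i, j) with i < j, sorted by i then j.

α = atan 0.1 = 5.71°;  2α = 11.42°
n_0 = (-0.3655, -0.9308)
n_1 = (-0.0739, -0.9973)
n_2 = (+0.6183, -0.7859)
n_3 = (+0.6522, +0.7580)
n_4 = (-0.0201, +0.9998)
n_5 = (-0.9861, -0.1661)
  (0,1): δ = 162.80°  ·
  (0,2): δ = 120.37°  ·
  (0,3): δ = 19.27°  ·
  (0,4): δ = 22.59°  ·
  (0,5): δ = 121.00°  ·
  (1,2): δ = 137.57°  ·
  (1,3): δ = 36.47°  ·
  (1,4): δ = 5.39°  ✓
  (1,5): δ = 103.80°  ·
  (2,3): δ = 78.91°  ·
  (2,4): δ = 37.04°  ·
  (2,5): δ = 61.37°  ·
  (3,4): δ = 138.13°  ·
  (3,5): δ = 39.73°  ·
  (4,5): δ = 81.59°  ·
antipodal pairs: 1

count = 1; pairs: (1,4)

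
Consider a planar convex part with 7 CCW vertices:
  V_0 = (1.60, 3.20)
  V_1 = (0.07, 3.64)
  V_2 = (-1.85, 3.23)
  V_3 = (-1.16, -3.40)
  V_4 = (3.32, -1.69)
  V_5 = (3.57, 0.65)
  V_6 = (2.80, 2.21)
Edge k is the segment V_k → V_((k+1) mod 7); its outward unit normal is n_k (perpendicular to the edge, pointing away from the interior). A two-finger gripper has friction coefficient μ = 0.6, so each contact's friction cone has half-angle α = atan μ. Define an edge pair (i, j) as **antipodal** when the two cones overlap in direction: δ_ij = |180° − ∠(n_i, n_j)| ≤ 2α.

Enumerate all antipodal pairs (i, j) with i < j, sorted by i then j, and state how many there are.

count = 6; pairs: (0,3), (1,3), (2,4), (2,5), (2,6), (3,6)

α = atan 0.6 = 30.96°;  2α = 61.93°
n_0 = (+0.2764, +0.9610)
n_1 = (-0.2088, +0.9780)
n_2 = (-0.9946, -0.1035)
n_3 = (+0.3566, -0.9343)
n_4 = (+0.9943, -0.1062)
n_5 = (+0.8967, +0.4426)
n_6 = (+0.6364, +0.7714)
  (0,1): δ = 151.90°  ·
  (0,2): δ = 68.01°  ·
  (0,3): δ = 36.94°  ✓
  (0,4): δ = 99.95°  ·
  (0,5): δ = 132.31°  ·
  (0,6): δ = 156.52°  ·
  (1,2): δ = 96.11°  ·
  (1,3): δ = 8.84°  ✓
  (1,4): δ = 71.85°  ·
  (1,5): δ = 104.22°  ·
  (1,6): δ = 128.42°  ·
  (2,3): δ = 75.05°  ·
  (2,4): δ = 12.04°  ✓
  (2,5): δ = 20.33°  ✓
  (2,6): δ = 44.54°  ✓
  (3,4): δ = 116.99°  ·
  (3,5): δ = 84.62°  ·
  (3,6): δ = 60.41°  ✓
  (4,5): δ = 147.63°  ·
  (4,6): δ = 123.42°  ·
  (5,6): δ = 155.79°  ·
antipodal pairs: 6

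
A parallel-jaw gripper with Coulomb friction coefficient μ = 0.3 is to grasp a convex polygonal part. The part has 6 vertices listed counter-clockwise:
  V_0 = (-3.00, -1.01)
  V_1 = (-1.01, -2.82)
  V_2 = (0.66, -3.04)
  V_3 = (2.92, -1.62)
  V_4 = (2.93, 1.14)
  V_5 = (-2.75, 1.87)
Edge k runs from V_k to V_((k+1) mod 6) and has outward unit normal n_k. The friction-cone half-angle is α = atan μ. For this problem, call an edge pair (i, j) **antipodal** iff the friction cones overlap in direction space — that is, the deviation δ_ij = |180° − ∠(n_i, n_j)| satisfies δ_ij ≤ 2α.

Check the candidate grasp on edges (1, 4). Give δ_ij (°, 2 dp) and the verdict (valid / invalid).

α = atan 0.3 = 16.70°;  2α = 33.40°
edge 1: e_1 = (+1.67, -0.22);  n_1 = (-0.1306, -0.9914)
edge 4: e_4 = (-5.68, +0.73);  n_4 = (+0.1275, +0.9918)
∠(n_1, n_4) = 179.82°
δ = |180° − 179.82°| = 0.18°
0.18° ≤ 2α = 33.40°  →  valid

δ = 0.18°, valid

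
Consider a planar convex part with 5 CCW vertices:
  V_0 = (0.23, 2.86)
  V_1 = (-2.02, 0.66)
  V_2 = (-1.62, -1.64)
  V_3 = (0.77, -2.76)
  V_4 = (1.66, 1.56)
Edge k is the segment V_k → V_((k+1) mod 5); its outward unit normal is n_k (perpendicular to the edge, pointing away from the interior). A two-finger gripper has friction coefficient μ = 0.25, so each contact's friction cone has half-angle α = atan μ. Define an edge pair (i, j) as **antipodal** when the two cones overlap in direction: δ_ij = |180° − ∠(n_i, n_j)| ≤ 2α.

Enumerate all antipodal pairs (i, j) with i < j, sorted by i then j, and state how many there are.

α = atan 0.25 = 14.04°;  2α = 28.07°
n_0 = (-0.6991, +0.7150)
n_1 = (-0.9852, -0.1713)
n_2 = (-0.4243, -0.9055)
n_3 = (+0.9794, -0.2018)
n_4 = (+0.6727, +0.7399)
  (0,1): δ = 124.49°  ·
  (0,2): δ = 69.46°  ·
  (0,3): δ = 34.00°  ·
  (0,4): δ = 93.37°  ·
  (1,2): δ = 124.97°  ·
  (1,3): δ = 21.51°  ✓
  (1,4): δ = 37.86°  ·
  (2,3): δ = 76.53°  ·
  (2,4): δ = 17.16°  ✓
  (3,4): δ = 120.63°  ·
antipodal pairs: 2

count = 2; pairs: (1,3), (2,4)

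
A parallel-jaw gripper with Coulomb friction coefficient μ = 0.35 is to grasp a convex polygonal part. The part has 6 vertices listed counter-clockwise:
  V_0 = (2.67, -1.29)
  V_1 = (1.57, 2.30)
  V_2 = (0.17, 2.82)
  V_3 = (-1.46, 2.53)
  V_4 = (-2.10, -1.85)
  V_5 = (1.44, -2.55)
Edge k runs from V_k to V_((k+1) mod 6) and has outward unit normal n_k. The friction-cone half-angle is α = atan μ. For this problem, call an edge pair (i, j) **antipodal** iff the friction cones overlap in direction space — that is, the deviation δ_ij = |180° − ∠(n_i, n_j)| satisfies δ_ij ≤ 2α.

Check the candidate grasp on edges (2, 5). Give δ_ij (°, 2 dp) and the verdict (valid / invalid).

δ = 35.60°, valid

α = atan 0.35 = 19.29°;  2α = 38.58°
edge 2: e_2 = (-1.63, -0.29);  n_2 = (-0.1752, +0.9845)
edge 5: e_5 = (+1.23, +1.26);  n_5 = (+0.7156, -0.6985)
∠(n_2, n_5) = 144.40°
δ = |180° − 144.40°| = 35.60°
35.60° ≤ 2α = 38.58°  →  valid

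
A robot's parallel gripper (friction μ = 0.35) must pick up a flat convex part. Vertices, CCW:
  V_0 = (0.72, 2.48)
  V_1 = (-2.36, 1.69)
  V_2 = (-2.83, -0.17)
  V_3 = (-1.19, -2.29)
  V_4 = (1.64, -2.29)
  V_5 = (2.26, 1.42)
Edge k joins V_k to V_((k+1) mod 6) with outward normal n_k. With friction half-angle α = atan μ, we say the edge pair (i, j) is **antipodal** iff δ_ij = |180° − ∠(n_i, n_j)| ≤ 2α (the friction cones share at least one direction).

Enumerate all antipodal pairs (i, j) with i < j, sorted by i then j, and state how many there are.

α = atan 0.35 = 19.29°;  2α = 38.58°
n_0 = (-0.2485, +0.9686)
n_1 = (-0.9695, +0.2450)
n_2 = (-0.7910, -0.6119)
n_3 = (+0.0000, -1.0000)
n_4 = (+0.9863, -0.1648)
n_5 = (+0.5670, +0.8237)
  (0,1): δ = 118.57°  ·
  (0,2): δ = 66.66°  ·
  (0,3): δ = 14.39°  ✓
  (0,4): δ = 66.13°  ·
  (0,5): δ = 131.07°  ·
  (1,2): δ = 128.09°  ·
  (1,3): δ = 75.82°  ·
  (1,4): δ = 4.69°  ✓
  (1,5): δ = 69.64°  ·
  (2,3): δ = 127.72°  ·
  (2,4): δ = 47.21°  ·
  (2,5): δ = 17.73°  ✓
  (3,4): δ = 99.49°  ·
  (3,5): δ = 34.54°  ✓
  (4,5): δ = 115.05°  ·
antipodal pairs: 4

count = 4; pairs: (0,3), (1,4), (2,5), (3,5)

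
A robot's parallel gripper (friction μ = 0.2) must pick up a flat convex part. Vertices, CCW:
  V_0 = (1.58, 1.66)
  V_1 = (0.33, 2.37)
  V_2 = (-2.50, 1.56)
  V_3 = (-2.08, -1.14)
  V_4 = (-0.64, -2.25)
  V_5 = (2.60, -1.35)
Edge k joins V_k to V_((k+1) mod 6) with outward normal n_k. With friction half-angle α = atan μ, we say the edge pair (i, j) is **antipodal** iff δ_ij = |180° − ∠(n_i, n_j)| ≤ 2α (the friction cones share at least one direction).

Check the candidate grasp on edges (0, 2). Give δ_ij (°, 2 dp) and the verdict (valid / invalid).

α = atan 0.2 = 11.31°;  2α = 22.62°
edge 0: e_0 = (-1.25, +0.71);  n_0 = (+0.4939, +0.8695)
edge 2: e_2 = (+0.42, -2.70);  n_2 = (-0.9881, -0.1537)
∠(n_0, n_2) = 128.44°
δ = |180° − 128.44°| = 51.56°
51.56° > 2α = 22.62°  →  invalid

δ = 51.56°, invalid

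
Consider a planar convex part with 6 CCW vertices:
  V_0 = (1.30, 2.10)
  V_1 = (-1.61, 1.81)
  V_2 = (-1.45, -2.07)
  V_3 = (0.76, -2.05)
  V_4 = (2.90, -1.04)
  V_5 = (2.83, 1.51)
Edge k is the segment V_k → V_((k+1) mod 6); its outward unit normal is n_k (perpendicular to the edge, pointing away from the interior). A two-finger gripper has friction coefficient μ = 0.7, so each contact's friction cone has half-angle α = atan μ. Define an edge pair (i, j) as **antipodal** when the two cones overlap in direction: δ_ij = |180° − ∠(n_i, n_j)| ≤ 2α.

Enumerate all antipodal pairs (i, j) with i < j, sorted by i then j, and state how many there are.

count = 7; pairs: (0,2), (0,3), (1,3), (1,4), (1,5), (2,5), (3,5)

α = atan 0.7 = 34.99°;  2α = 69.98°
n_0 = (-0.0992, +0.9951)
n_1 = (-0.9992, -0.0412)
n_2 = (+0.0090, -1.0000)
n_3 = (+0.4268, -0.9043)
n_4 = (+0.9996, +0.0274)
n_5 = (+0.3598, +0.9330)
  (0,1): δ = 93.33°  ·
  (0,2): δ = 5.17°  ✓
  (0,3): δ = 19.57°  ✓
  (0,4): δ = 85.88°  ·
  (0,5): δ = 153.22°  ·
  (1,2): δ = 91.84°  ·
  (1,3): δ = 67.10°  ✓
  (1,4): δ = 0.79°  ✓
  (1,5): δ = 66.55°  ✓
  (2,3): δ = 155.25°  ·
  (2,4): δ = 88.95°  ·
  (2,5): δ = 21.61°  ✓
  (3,4): δ = 113.69°  ·
  (3,5): δ = 46.35°  ✓
  (4,5): δ = 112.66°  ·
antipodal pairs: 7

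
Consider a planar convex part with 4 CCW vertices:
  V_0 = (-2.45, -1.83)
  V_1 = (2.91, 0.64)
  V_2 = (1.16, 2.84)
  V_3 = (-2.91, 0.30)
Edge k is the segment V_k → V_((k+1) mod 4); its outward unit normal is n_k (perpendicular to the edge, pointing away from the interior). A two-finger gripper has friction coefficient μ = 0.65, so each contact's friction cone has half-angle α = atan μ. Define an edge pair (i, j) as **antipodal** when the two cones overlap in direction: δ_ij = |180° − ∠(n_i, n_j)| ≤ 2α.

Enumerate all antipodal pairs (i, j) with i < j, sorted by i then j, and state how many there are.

count = 2; pairs: (0,2), (1,3)

α = atan 0.65 = 33.02°;  2α = 66.05°
n_0 = (+0.4185, -0.9082)
n_1 = (+0.7826, +0.6225)
n_2 = (-0.5294, +0.8483)
n_3 = (-0.9775, -0.2111)
  (0,1): δ = 76.24°  ·
  (0,2): δ = 7.23°  ✓
  (0,3): δ = 77.45°  ·
  (1,2): δ = 96.53°  ·
  (1,3): δ = 26.31°  ✓
  (2,3): δ = 109.78°  ·
antipodal pairs: 2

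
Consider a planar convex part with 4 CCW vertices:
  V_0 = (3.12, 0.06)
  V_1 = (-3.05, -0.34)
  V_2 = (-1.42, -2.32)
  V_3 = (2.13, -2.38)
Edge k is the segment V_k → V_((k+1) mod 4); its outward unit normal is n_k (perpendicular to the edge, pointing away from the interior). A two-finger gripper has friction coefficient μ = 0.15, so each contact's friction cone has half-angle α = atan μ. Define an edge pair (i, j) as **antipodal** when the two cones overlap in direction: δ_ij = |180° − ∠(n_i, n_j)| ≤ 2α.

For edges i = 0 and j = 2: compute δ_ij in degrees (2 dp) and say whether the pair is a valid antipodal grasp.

α = atan 0.15 = 8.53°;  2α = 17.06°
edge 0: e_0 = (-6.17, -0.40);  n_0 = (-0.0647, +0.9979)
edge 2: e_2 = (+3.55, -0.06);  n_2 = (-0.0169, -0.9999)
∠(n_0, n_2) = 175.32°
δ = |180° − 175.32°| = 4.68°
4.68° ≤ 2α = 17.06°  →  valid

δ = 4.68°, valid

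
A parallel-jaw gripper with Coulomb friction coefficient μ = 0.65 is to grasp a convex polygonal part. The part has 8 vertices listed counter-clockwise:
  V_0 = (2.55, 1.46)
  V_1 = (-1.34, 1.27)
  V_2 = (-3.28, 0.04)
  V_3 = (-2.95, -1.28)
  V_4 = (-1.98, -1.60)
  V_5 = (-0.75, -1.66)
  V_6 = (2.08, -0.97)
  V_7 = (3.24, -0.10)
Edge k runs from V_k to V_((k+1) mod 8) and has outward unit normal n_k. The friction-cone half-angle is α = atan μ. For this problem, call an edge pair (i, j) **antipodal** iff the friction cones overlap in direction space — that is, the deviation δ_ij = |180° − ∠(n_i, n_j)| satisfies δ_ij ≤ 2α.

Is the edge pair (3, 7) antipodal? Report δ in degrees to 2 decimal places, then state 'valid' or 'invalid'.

α = atan 0.65 = 33.02°;  2α = 66.05°
edge 3: e_3 = (+0.97, -0.32);  n_3 = (-0.3133, -0.9497)
edge 7: e_7 = (-0.69, +1.56);  n_7 = (+0.9145, +0.4045)
∠(n_3, n_7) = 132.12°
δ = |180° − 132.12°| = 47.88°
47.88° ≤ 2α = 66.05°  →  valid

δ = 47.88°, valid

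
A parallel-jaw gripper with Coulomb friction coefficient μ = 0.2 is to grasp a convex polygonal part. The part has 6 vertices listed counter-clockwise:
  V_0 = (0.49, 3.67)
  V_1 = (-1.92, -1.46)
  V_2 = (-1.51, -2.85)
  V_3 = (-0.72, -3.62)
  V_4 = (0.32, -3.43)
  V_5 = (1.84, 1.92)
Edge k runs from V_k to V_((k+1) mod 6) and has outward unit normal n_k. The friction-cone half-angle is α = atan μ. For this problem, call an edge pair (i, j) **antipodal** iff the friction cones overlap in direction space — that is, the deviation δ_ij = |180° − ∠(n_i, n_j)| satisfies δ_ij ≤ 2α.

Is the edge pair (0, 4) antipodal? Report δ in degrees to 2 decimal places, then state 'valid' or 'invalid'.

α = atan 0.2 = 11.31°;  2α = 22.62°
edge 0: e_0 = (-2.41, -5.13);  n_0 = (-0.9051, +0.4252)
edge 4: e_4 = (+1.52, +5.35);  n_4 = (+0.9619, -0.2733)
∠(n_0, n_4) = 170.70°
δ = |180° − 170.70°| = 9.30°
9.30° ≤ 2α = 22.62°  →  valid

δ = 9.30°, valid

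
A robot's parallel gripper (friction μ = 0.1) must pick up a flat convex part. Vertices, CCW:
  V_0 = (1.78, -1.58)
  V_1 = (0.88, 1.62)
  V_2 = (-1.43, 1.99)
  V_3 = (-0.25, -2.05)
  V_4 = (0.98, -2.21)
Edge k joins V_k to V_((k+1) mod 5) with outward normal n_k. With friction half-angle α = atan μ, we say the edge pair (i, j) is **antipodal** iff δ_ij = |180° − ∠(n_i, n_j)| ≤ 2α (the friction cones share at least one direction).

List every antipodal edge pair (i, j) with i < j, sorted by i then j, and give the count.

α = atan 0.1 = 5.71°;  2α = 11.42°
n_0 = (+0.9627, +0.2707)
n_1 = (+0.1582, +0.9874)
n_2 = (-0.9599, -0.2804)
n_3 = (-0.1290, -0.9916)
n_4 = (+0.6187, -0.7856)
  (0,1): δ = 114.81°  ·
  (0,2): δ = 0.57°  ✓
  (0,3): δ = 66.88°  ·
  (0,4): δ = 112.51°  ·
  (1,2): δ = 64.62°  ·
  (1,3): δ = 1.69°  ✓
  (1,4): δ = 47.32°  ·
  (2,3): δ = 113.69°  ·
  (2,4): δ = 68.06°  ·
  (3,4): δ = 134.37°  ·
antipodal pairs: 2

count = 2; pairs: (0,2), (1,3)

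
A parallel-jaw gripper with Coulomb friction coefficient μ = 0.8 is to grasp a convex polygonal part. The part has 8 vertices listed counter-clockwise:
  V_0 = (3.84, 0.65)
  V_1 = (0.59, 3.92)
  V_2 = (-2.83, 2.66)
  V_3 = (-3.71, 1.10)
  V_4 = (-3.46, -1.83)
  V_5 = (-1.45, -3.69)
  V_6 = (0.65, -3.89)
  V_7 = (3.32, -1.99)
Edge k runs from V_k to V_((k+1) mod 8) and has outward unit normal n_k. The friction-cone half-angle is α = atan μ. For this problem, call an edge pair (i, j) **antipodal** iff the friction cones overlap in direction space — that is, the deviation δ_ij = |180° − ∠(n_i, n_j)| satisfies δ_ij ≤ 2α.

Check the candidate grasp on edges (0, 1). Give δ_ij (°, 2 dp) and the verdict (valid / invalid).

δ = 114.60°, invalid

α = atan 0.8 = 38.66°;  2α = 77.32°
edge 0: e_0 = (-3.25, +3.27);  n_0 = (+0.7093, +0.7049)
edge 1: e_1 = (-3.42, -1.26);  n_1 = (-0.3457, +0.9383)
∠(n_0, n_1) = 65.40°
δ = |180° − 65.40°| = 114.60°
114.60° > 2α = 77.32°  →  invalid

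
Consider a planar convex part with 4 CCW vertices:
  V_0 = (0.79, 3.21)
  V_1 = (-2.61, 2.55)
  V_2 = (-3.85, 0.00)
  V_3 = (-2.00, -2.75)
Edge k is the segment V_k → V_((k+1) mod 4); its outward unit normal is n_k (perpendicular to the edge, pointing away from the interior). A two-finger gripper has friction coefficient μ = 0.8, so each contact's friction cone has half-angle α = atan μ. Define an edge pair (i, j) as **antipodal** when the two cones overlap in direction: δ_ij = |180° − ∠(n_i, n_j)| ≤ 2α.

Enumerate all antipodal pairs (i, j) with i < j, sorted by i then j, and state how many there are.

α = atan 0.8 = 38.66°;  2α = 77.32°
n_0 = (-0.1906, +0.9817)
n_1 = (-0.8993, +0.4373)
n_2 = (-0.8297, -0.5582)
n_3 = (+0.9057, -0.4240)
  (0,1): δ = 126.92°  ·
  (0,2): δ = 67.06°  ✓
  (0,3): δ = 53.93°  ✓
  (1,2): δ = 120.14°  ·
  (1,3): δ = 0.85°  ✓
  (2,3): δ = 59.02°  ✓
antipodal pairs: 4

count = 4; pairs: (0,2), (0,3), (1,3), (2,3)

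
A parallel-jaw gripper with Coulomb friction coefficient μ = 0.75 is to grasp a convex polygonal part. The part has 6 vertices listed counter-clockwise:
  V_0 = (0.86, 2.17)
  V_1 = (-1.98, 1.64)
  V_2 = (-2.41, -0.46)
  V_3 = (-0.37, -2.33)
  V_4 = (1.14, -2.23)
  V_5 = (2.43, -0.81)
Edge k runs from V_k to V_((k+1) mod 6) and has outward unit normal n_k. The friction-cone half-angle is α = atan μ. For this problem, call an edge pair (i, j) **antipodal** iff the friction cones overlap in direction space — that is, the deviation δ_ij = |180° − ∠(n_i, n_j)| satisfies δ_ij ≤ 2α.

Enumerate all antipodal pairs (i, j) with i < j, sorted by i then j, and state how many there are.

count = 7; pairs: (0,2), (0,3), (0,4), (1,4), (1,5), (2,5), (3,5)

α = atan 0.75 = 36.87°;  2α = 73.74°
n_0 = (-0.1835, +0.9830)
n_1 = (-0.9797, +0.2006)
n_2 = (-0.6757, -0.7372)
n_3 = (+0.0661, -0.9978)
n_4 = (+0.7402, -0.6724)
n_5 = (+0.8847, +0.4661)
  (0,1): δ = 112.14°  ·
  (0,2): δ = 53.08°  ✓
  (0,3): δ = 6.78°  ✓
  (0,4): δ = 37.18°  ✓
  (0,5): δ = 107.21°  ·
  (1,2): δ = 120.94°  ·
  (1,3): δ = 74.64°  ·
  (1,4): δ = 30.68°  ✓
  (1,5): δ = 39.35°  ✓
  (2,3): δ = 133.70°  ·
  (2,4): δ = 89.74°  ·
  (2,5): δ = 19.71°  ✓
  (3,4): δ = 136.04°  ·
  (3,5): δ = 66.01°  ✓
  (4,5): δ = 109.96°  ·
antipodal pairs: 7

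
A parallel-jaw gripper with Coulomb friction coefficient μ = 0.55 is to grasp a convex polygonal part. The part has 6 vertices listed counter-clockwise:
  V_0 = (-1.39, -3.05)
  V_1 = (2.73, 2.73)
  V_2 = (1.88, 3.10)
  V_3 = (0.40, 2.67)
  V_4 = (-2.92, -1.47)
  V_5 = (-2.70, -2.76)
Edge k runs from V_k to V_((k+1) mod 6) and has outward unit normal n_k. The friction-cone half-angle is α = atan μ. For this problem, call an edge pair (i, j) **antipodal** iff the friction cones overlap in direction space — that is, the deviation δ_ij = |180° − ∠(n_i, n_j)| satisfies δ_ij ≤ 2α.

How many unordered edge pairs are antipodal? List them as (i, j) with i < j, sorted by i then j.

count = 6; pairs: (0,2), (0,3), (0,4), (1,4), (1,5), (2,5)

α = atan 0.55 = 28.81°;  2α = 57.62°
n_0 = (+0.8143, -0.5804)
n_1 = (+0.3991, +0.9169)
n_2 = (-0.2790, +0.9603)
n_3 = (-0.7801, +0.6256)
n_4 = (-0.9858, -0.1681)
n_5 = (-0.2161, -0.9764)
  (0,1): δ = 78.04°  ·
  (0,2): δ = 38.32°  ✓
  (0,3): δ = 3.25°  ✓
  (0,4): δ = 45.16°  ✓
  (0,5): δ = 113.00°  ·
  (1,2): δ = 140.28°  ·
  (1,3): δ = 105.20°  ·
  (1,4): δ = 56.80°  ✓
  (1,5): δ = 11.04°  ✓
  (2,3): δ = 144.93°  ·
  (2,4): δ = 96.52°  ·
  (2,5): δ = 28.68°  ✓
  (3,4): δ = 131.59°  ·
  (3,5): δ = 63.76°  ·
  (4,5): δ = 112.16°  ·
antipodal pairs: 6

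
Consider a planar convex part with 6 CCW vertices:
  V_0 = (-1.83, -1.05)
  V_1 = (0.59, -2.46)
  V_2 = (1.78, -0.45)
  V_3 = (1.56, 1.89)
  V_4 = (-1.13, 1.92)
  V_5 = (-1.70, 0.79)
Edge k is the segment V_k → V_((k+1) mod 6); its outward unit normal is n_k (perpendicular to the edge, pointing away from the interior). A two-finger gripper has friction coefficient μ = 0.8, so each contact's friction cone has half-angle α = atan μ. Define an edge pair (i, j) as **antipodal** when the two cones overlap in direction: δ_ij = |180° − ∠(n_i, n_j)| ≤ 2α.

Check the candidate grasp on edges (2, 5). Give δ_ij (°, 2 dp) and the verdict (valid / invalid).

δ = 9.41°, valid

α = atan 0.8 = 38.66°;  2α = 77.32°
edge 2: e_2 = (-0.22, +2.34);  n_2 = (+0.9956, +0.0936)
edge 5: e_5 = (-0.13, -1.84);  n_5 = (-0.9975, +0.0705)
∠(n_2, n_5) = 170.59°
δ = |180° − 170.59°| = 9.41°
9.41° ≤ 2α = 77.32°  →  valid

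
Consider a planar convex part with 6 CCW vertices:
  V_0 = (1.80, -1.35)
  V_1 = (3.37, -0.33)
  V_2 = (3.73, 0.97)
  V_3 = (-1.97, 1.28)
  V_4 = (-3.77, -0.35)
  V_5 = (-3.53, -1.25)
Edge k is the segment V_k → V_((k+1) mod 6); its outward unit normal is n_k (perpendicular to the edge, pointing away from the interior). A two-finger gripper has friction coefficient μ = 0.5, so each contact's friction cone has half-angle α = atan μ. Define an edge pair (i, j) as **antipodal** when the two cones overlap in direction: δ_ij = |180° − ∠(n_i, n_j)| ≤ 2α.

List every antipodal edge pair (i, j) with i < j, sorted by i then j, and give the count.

count = 6; pairs: (0,2), (0,3), (1,3), (1,4), (2,5), (3,5)

α = atan 0.5 = 26.57°;  2α = 53.13°
n_0 = (+0.5448, -0.8386)
n_1 = (+0.9637, -0.2669)
n_2 = (+0.0543, +0.9985)
n_3 = (-0.6712, +0.7412)
n_4 = (-0.9662, -0.2577)
n_5 = (-0.0188, -0.9998)
  (0,1): δ = 138.49°  ·
  (0,2): δ = 36.12°  ✓
  (0,3): δ = 9.15°  ✓
  (0,4): δ = 71.92°  ·
  (0,5): δ = 145.91°  ·
  (1,2): δ = 77.63°  ·
  (1,3): δ = 32.36°  ✓
  (1,4): δ = 30.41°  ✓
  (1,5): δ = 104.40°  ·
  (2,3): δ = 134.72°  ·
  (2,4): δ = 71.96°  ·
  (2,5): δ = 2.04°  ✓
  (3,4): δ = 117.23°  ·
  (3,5): δ = 43.24°  ✓
  (4,5): δ = 106.01°  ·
antipodal pairs: 6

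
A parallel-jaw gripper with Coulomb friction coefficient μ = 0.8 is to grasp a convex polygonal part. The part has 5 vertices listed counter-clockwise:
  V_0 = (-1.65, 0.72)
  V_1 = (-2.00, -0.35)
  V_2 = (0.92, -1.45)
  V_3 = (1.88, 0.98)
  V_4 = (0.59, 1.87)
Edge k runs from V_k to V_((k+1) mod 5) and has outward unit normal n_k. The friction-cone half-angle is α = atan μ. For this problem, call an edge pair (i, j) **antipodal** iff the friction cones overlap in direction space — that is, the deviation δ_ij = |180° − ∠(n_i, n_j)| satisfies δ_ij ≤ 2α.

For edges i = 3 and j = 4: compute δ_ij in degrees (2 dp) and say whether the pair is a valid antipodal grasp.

α = atan 0.8 = 38.66°;  2α = 77.32°
edge 3: e_3 = (-1.29, +0.89);  n_3 = (+0.5679, +0.8231)
edge 4: e_4 = (-2.24, -1.15);  n_4 = (-0.4567, +0.8896)
∠(n_3, n_4) = 61.78°
δ = |180° − 61.78°| = 118.22°
118.22° > 2α = 77.32°  →  invalid

δ = 118.22°, invalid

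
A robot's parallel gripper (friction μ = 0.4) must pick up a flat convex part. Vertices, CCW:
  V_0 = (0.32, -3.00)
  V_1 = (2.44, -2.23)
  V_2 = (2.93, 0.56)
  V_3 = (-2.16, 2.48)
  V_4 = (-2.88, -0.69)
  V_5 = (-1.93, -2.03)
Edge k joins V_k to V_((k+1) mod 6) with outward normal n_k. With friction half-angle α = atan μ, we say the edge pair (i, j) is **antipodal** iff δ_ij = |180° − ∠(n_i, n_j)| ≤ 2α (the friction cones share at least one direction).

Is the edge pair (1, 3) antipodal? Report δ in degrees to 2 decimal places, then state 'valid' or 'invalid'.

α = atan 0.4 = 21.80°;  2α = 43.60°
edge 1: e_1 = (+0.49, +2.79);  n_1 = (+0.9849, -0.1730)
edge 3: e_3 = (-0.72, -3.17);  n_3 = (-0.9752, +0.2215)
∠(n_1, n_3) = 177.16°
δ = |180° − 177.16°| = 2.84°
2.84° ≤ 2α = 43.60°  →  valid

δ = 2.84°, valid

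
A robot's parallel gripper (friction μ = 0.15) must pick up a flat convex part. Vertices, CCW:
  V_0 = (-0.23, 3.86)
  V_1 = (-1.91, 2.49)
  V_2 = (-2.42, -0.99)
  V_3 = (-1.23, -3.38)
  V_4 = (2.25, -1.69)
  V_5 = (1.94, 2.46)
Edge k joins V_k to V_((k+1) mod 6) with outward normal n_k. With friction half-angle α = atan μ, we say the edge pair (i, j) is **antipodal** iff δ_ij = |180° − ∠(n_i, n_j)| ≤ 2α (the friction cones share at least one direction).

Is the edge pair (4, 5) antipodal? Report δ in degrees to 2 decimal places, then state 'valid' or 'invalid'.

α = atan 0.15 = 8.53°;  2α = 17.06°
edge 4: e_4 = (-0.31, +4.15);  n_4 = (+0.9972, +0.0745)
edge 5: e_5 = (-2.17, +1.40);  n_5 = (+0.5421, +0.8403)
∠(n_4, n_5) = 52.90°
δ = |180° − 52.90°| = 127.10°
127.10° > 2α = 17.06°  →  invalid

δ = 127.10°, invalid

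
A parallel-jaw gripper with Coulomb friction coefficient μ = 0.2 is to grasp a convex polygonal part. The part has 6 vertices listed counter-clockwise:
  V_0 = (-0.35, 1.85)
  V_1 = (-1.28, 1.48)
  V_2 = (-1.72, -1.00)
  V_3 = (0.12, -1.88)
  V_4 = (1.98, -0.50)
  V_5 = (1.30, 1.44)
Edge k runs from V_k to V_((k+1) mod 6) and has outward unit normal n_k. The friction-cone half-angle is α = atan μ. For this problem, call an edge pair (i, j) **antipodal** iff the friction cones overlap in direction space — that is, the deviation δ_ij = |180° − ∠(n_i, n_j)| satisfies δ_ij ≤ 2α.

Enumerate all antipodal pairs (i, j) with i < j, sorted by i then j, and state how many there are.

count = 2; pairs: (0,3), (2,5)

α = atan 0.2 = 11.31°;  2α = 22.62°
n_0 = (-0.3697, +0.9292)
n_1 = (-0.9846, +0.1747)
n_2 = (-0.4315, -0.9021)
n_3 = (+0.5958, -0.8031)
n_4 = (+0.9437, +0.3308)
n_5 = (+0.2412, +0.9705)
  (0,1): δ = 121.76°  ·
  (0,2): δ = 47.26°  ·
  (0,3): δ = 14.88°  ✓
  (0,4): δ = 87.62°  ·
  (0,5): δ = 144.35°  ·
  (1,2): δ = 105.50°  ·
  (1,3): δ = 43.37°  ·
  (1,4): δ = 29.38°  ·
  (1,5): δ = 86.11°  ·
  (2,3): δ = 117.87°  ·
  (2,4): δ = 45.12°  ·
  (2,5): δ = 11.61°  ✓
  (3,4): δ = 107.26°  ·
  (3,5): δ = 50.53°  ·
  (4,5): δ = 123.27°  ·
antipodal pairs: 2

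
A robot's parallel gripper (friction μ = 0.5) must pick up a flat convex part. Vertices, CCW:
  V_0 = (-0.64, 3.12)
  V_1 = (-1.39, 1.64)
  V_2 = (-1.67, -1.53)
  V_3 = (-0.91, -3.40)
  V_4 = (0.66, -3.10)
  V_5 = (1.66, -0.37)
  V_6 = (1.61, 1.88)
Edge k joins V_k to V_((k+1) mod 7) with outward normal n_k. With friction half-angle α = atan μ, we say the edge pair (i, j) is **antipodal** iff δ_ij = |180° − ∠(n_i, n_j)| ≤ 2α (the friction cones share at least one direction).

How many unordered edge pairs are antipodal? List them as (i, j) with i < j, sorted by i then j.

count = 9; pairs: (0,3), (0,4), (0,5), (1,4), (1,5), (2,4), (2,5), (2,6), (3,6)

α = atan 0.5 = 26.57°;  2α = 53.13°
n_0 = (-0.8920, +0.4520)
n_1 = (-0.9961, +0.0880)
n_2 = (-0.9264, -0.3765)
n_3 = (+0.1877, -0.9822)
n_4 = (+0.9390, -0.3440)
n_5 = (+0.9998, +0.0222)
n_6 = (+0.4827, +0.8758)
  (0,1): δ = 158.17°  ·
  (0,2): δ = 131.01°  ·
  (0,3): δ = 52.31°  ✓
  (0,4): δ = 6.76°  ✓
  (0,5): δ = 28.15°  ✓
  (0,6): δ = 88.01°  ·
  (1,2): δ = 152.83°  ·
  (1,3): δ = 74.13°  ·
  (1,4): δ = 15.07°  ✓
  (1,5): δ = 6.32°  ✓
  (1,6): δ = 66.19°  ·
  (2,3): δ = 101.30°  ·
  (2,4): δ = 42.24°  ✓
  (2,5): δ = 20.84°  ✓
  (2,6): δ = 39.02°  ✓
  (3,4): δ = 120.94°  ·
  (3,5): δ = 99.54°  ·
  (3,6): δ = 39.68°  ✓
  (4,5): δ = 158.61°  ·
  (4,6): δ = 98.74°  ·
  (5,6): δ = 120.13°  ·
antipodal pairs: 9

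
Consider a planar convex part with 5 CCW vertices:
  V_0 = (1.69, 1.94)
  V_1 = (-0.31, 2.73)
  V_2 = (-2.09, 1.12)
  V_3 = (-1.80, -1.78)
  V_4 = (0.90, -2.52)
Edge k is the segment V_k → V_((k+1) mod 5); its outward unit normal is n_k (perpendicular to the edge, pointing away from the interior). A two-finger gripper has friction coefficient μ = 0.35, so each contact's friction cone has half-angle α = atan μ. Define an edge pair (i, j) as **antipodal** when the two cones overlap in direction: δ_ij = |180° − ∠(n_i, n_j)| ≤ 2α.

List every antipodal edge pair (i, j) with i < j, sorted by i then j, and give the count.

α = atan 0.35 = 19.29°;  2α = 38.58°
n_0 = (+0.3674, +0.9301)
n_1 = (-0.6708, +0.7416)
n_2 = (-0.9950, -0.0995)
n_3 = (-0.2643, -0.9644)
n_4 = (+0.9847, -0.1744)
  (0,1): δ = 116.32°  ·
  (0,2): δ = 62.74°  ·
  (0,3): δ = 6.23°  ✓
  (0,4): δ = 101.51°  ·
  (1,2): δ = 126.42°  ·
  (1,3): δ = 57.46°  ·
  (1,4): δ = 37.83°  ✓
  (2,3): δ = 111.04°  ·
  (2,4): δ = 15.76°  ✓
  (3,4): δ = 84.72°  ·
antipodal pairs: 3

count = 3; pairs: (0,3), (1,4), (2,4)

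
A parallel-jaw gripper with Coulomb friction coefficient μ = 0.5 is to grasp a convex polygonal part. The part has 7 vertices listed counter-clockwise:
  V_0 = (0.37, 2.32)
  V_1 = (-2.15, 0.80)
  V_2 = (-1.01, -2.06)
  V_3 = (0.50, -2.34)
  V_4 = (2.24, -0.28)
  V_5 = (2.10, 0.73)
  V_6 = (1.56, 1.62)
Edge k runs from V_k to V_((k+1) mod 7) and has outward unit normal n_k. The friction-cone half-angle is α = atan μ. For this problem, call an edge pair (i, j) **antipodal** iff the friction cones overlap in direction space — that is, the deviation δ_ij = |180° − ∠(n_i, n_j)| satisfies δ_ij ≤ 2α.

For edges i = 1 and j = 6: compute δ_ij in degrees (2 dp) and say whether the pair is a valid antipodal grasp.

δ = 37.80°, valid

α = atan 0.5 = 26.57°;  2α = 53.13°
edge 1: e_1 = (+1.14, -2.86);  n_1 = (-0.9289, -0.3703)
edge 6: e_6 = (-1.19, +0.70);  n_6 = (+0.5070, +0.8619)
∠(n_1, n_6) = 142.20°
δ = |180° − 142.20°| = 37.80°
37.80° ≤ 2α = 53.13°  →  valid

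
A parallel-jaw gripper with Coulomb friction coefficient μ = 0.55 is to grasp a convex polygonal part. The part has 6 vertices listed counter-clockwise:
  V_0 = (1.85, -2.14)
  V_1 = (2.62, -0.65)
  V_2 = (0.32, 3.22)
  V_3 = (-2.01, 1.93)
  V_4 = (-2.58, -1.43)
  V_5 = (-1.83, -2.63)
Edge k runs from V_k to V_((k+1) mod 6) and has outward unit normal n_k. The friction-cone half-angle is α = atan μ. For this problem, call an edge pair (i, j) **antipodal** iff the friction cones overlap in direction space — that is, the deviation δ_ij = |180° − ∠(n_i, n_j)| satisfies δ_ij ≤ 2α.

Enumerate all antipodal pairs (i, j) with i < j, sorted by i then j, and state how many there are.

α = atan 0.55 = 28.81°;  2α = 57.62°
n_0 = (+0.8884, -0.4591)
n_1 = (+0.8596, +0.5109)
n_2 = (-0.4844, +0.8749)
n_3 = (-0.9859, +0.1673)
n_4 = (-0.8480, -0.5300)
n_5 = (+0.1320, -0.9913)
  (0,1): δ = 121.95°  ·
  (0,2): δ = 33.70°  ✓
  (0,3): δ = 17.70°  ✓
  (0,4): δ = 59.33°  ·
  (0,5): δ = 124.91°  ·
  (1,2): δ = 91.75°  ·
  (1,3): δ = 40.35°  ✓
  (1,4): δ = 1.28°  ✓
  (1,5): δ = 66.86°  ·
  (2,3): δ = 128.60°  ·
  (2,4): δ = 86.97°  ·
  (2,5): δ = 21.39°  ✓
  (3,4): δ = 138.37°  ·
  (3,5): δ = 72.79°  ·
  (4,5): δ = 114.42°  ·
antipodal pairs: 5

count = 5; pairs: (0,2), (0,3), (1,3), (1,4), (2,5)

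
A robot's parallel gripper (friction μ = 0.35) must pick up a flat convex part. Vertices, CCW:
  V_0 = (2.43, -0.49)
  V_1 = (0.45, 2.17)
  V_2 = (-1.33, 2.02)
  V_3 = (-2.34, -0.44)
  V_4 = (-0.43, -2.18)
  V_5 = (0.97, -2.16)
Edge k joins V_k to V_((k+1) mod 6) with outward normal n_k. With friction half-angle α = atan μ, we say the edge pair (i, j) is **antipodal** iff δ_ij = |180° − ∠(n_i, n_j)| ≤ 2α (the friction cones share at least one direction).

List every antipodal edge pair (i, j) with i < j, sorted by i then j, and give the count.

count = 3; pairs: (0,3), (1,4), (2,5)

α = atan 0.35 = 19.29°;  2α = 38.58°
n_0 = (+0.8022, +0.5971)
n_1 = (-0.0840, +0.9965)
n_2 = (-0.9251, +0.3798)
n_3 = (-0.6734, -0.7392)
n_4 = (+0.0143, -0.9999)
n_5 = (+0.7529, -0.6582)
  (0,1): δ = 121.85°  ·
  (0,2): δ = 58.98°  ·
  (0,3): δ = 11.00°  ✓
  (0,4): δ = 54.16°  ·
  (0,5): δ = 102.18°  ·
  (1,2): δ = 117.14°  ·
  (1,3): δ = 47.15°  ·
  (1,4): δ = 4.00°  ✓
  (1,5): δ = 44.02°  ·
  (2,3): δ = 110.01°  ·
  (2,4): δ = 66.86°  ·
  (2,5): δ = 18.84°  ✓
  (3,4): δ = 136.85°  ·
  (3,5): δ = 88.83°  ·
  (4,5): δ = 131.98°  ·
antipodal pairs: 3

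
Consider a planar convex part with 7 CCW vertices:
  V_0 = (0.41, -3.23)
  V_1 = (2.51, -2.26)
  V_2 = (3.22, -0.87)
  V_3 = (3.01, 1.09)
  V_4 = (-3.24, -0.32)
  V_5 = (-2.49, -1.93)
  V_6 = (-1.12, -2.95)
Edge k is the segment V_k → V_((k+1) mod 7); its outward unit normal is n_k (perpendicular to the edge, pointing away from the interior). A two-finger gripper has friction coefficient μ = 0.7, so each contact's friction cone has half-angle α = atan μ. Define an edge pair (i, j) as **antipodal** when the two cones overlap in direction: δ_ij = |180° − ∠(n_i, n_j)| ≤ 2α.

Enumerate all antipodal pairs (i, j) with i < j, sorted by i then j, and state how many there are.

count = 7; pairs: (0,3), (1,3), (1,4), (2,4), (2,5), (3,5), (3,6)

α = atan 0.7 = 34.99°;  2α = 69.98°
n_0 = (+0.4193, -0.9078)
n_1 = (+0.8906, -0.4549)
n_2 = (+0.9943, +0.1065)
n_3 = (-0.2201, +0.9755)
n_4 = (-0.9065, -0.4223)
n_5 = (-0.5972, -0.8021)
n_6 = (-0.1800, -0.9837)
  (0,1): δ = 141.85°  ·
  (0,2): δ = 108.68°  ·
  (0,3): δ = 12.08°  ✓
  (0,4): δ = 90.19°  ·
  (0,5): δ = 118.54°  ·
  (0,6): δ = 144.84°  ·
  (1,2): δ = 146.83°  ·
  (1,3): δ = 50.23°  ✓
  (1,4): δ = 52.04°  ✓
  (1,5): δ = 80.39°  ·
  (1,6): δ = 106.69°  ·
  (2,3): δ = 83.40°  ·
  (2,4): δ = 18.86°  ✓
  (2,5): δ = 47.22°  ✓
  (2,6): δ = 73.51°  ·
  (3,4): δ = 77.74°  ·
  (3,5): δ = 49.38°  ✓
  (3,6): δ = 23.08°  ✓
  (4,5): δ = 151.65°  ·
  (4,6): δ = 125.35°  ·
  (5,6): δ = 153.70°  ·
antipodal pairs: 7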